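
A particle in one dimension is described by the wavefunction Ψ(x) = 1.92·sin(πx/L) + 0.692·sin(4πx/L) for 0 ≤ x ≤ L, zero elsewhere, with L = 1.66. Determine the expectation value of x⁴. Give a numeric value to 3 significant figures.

0.809

⟨x⁴⟩ = ∫ x⁴·|Ψ|² dx / ∫|Ψ|² dx (integrals over the domain).
On 0 ≤ x ≤ L (j ≠ l): ∫sin²(jπx/L) dx = L/2, ∫sin(jπx/L)·sin(lπx/L) dx = 0; diagonal moments ∫x·sin²(jπx/L) dx = L²/4, ∫x²·sin²(jπx/L) dx = L³·(1/6 − 1/(4j²π²)); cross terms ∫x·sin(jπx/L)·sin(lπx/L) dx = 0 for j + l even and −4jlL²/(π²(j² − l²)²) for j + l odd, ∫x²·sin(jπx/L)·sin(lπx/L) dx = (−1)^(j+l)·4jlL³/(π²(j² − l²)²); higher powers the same way via product-to-sum and parts.
State is unnormalized: ∫|Ψ|² dx = 3.4572, and ∫Ψ*·x⁴·Ψ dx = 2.7968, so ⟨x⁴⟩ = 2.7968 / 3.4572.
⟨x⁴⟩ = 0.80898.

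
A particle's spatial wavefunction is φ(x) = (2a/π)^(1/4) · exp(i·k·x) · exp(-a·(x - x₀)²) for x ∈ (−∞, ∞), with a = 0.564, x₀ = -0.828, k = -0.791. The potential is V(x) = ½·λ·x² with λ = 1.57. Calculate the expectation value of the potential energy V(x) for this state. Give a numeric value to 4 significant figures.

⟨V⟩ = ∫ V(x)·|φ|² dx.
Gaussian moments (u = x − x₀): ∫u^(2j)·e^(−2au²) du = (2j−1)!!/(4a)^j · √(π/(2a)), odd powers integrate to 0; here √(π/(2a)) = 1.6689.
⟨V⟩ = 0.88614.

0.8861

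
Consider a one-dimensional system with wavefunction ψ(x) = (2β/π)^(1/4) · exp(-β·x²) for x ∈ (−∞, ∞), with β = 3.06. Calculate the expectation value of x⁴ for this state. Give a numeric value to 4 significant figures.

0.02002

⟨x⁴⟩ = ∫ x⁴·|ψ|² dx (integrals over the domain).
Gaussian moments: ∫x^(2j)·e^(−2βx²) dx = (2j−1)!!/(4β)^j · √(π/(2β)), odd powers integrate to 0; here √(π/(2β)) = 0.71647.
⟨x⁴⟩ = 0.020024.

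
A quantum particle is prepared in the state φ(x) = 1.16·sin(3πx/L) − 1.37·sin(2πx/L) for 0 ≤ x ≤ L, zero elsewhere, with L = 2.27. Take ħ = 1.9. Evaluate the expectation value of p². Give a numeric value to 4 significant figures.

42.09

p² φ = −ħ² d²φ/dx²; ⟨p²⟩ = −ħ² ∫ φ*·φ'' dx / ∫|φ|² dx.
d²/dx² sin(jπx/L) = −(jπ/L)²·sin(jπx/L); on 0 ≤ x ≤ L, ∫sin²(jπx/L) dx = L/2 and ∫sin(jπx/L)·sin(lπx/L) dx = 0 for j ≠ l, so only diagonal terms survive in ∫|φ|² and ∫φ·φ″; ∫φ·φ′ dx = [φ²/2] between the walls = 0.
State is unnormalized: ∫|φ|² dx = 3.6575, and ∫φ*·(−ħ² φ'') dx = 153.96, so ⟨p²⟩ = 153.96 / 3.6575.
⟨p²⟩ = 42.094.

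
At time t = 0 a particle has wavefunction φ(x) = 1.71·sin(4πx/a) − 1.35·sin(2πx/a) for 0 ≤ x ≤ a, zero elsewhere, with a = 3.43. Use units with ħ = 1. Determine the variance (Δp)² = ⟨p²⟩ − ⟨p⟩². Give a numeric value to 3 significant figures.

9.56

Compute ⟨p⟩ and ⟨p²⟩ separately; (Δp)² = ⟨p²⟩ − ⟨p⟩².
d²/dx² sin(jπx/a) = −(jπ/a)²·sin(jπx/a); on 0 ≤ x ≤ a, ∫sin²(jπx/a) dx = a/2 and ∫sin(jπx/a)·sin(lπx/a) dx = 0 for j ≠ l, so only diagonal terms survive in ∫|φ|² and ∫φ·φ″; ∫φ·φ′ dx = [φ²/2] between the walls = 0.
Normalization: ∫|φ|² dx = 8.1404.
⟨p⟩ = 0.0000 and ⟨p²⟩ = 9.5572.
(Δp)² = 9.5572 − (0.0000)² = 9.5572.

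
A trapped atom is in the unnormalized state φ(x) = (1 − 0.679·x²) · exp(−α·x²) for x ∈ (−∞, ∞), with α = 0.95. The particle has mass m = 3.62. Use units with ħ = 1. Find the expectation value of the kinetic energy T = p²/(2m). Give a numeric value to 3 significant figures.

0.281

T = −(ħ²/2m) d²/dx², so ⟨T⟩ = −(ħ²/2m) ∫ φ*·φ'' dx / ∫|φ|² dx; with m = 3.62.
Expand each integrand as polynomial × e^(−2αx²) and use ∫x^(2j)·e^(−2αx²) dx = (2j−1)!!/(4α)^j · √(π/(2α)), odd powers → 0; here √(π/(2α)) = 1.2859. Differentiate with the product rule, d/dx e^(−αx²) = −2αx·e^(−αx²).
State is unnormalized: ∫|φ|² dx = 0.94951, and ∫φ*·(−ħ²/2m · φ'') dx = 0.26673, so ⟨T⟩ = 0.26673 / 0.94951.
⟨T⟩ = 0.28092.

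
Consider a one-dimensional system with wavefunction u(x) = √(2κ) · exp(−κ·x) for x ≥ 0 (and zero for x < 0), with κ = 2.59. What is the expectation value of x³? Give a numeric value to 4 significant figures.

0.04317

⟨x³⟩ = ∫ x³·|u|² dx (integrals over the domain).
Every integrand reduces to terms xʲ·e^(−2κx) on [0, ∞); use ∫₀^∞ xʲ·e^(−2κx) dx = j!/(2κ)^(j+1).
⟨x³⟩ = 0.043168.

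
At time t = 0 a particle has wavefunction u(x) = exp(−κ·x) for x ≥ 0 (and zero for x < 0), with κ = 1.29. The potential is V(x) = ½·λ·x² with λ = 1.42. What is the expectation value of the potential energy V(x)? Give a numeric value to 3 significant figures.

0.213

⟨V⟩ = ∫ V(x)·|u|² dx / ∫|u|² dx.
Every integrand reduces to terms xʲ·e^(−2κx) on [0, ∞); use ∫₀^∞ xʲ·e^(−2κx) dx = j!/(2κ)^(j+1).
State is unnormalized: ∫|u|² dx = 0.38760, and ∫u*·V(x)·u dx = 0.082685, so ⟨V⟩ = 0.082685 / 0.38760.
⟨V⟩ = 0.21333.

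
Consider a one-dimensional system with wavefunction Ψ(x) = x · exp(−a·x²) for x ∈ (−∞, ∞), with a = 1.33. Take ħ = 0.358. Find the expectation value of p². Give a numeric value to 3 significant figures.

0.511

p² Ψ = −ħ² d²Ψ/dx²; ⟨p²⟩ = −ħ² ∫ Ψ*·Ψ'' dx / ∫|Ψ|² dx.
Expand each integrand as polynomial × e^(−2ax²) and use ∫x^(2j)·e^(−2ax²) dx = (2j−1)!!/(4a)^j · √(π/(2a)), odd powers → 0; here √(π/(2a)) = 1.0868. Differentiate with the product rule, d/dx e^(−ax²) = −2ax·e^(−ax²).
State is unnormalized: ∫|Ψ|² dx = 0.20428, and ∫Ψ*·(−ħ² Ψ'') dx = 0.10446, so ⟨p²⟩ = 0.10446 / 0.20428.
⟨p²⟩ = 0.51137.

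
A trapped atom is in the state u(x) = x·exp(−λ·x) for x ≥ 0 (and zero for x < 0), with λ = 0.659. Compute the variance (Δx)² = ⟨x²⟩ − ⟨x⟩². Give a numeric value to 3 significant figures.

Compute ⟨x⟩ and ⟨x²⟩ separately, then (Δx)² = ⟨x²⟩ − ⟨x⟩².
Every integrand reduces to terms xʲ·e^(−2λx) on [0, ∞); use ∫₀^∞ xʲ·e^(−2λx) dx = j!/(2λ)^(j+1).
Normalization: ∫|u|² dx = 0.87354.
⟨x⟩ = 2.2762 and ⟨x²⟩ = 6.9080.
(Δx)² = 6.9080 − (2.2762)² = 1.7270.

1.73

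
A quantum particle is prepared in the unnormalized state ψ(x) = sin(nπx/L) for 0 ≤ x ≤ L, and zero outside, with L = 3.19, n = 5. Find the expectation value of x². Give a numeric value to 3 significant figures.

⟨x²⟩ = ∫ x²·|ψ|² dx / ∫|ψ|² dx (integrals over the domain).
With sin²θ = (1 − cos2θ)/2 on 0 ≤ x ≤ L: ∫sin²(nπx/L) dx = L/2, ∫x·sin²(nπx/L) dx = L²/4, ∫x²·sin²(nπx/L) dx = L³·(1/6 − 1/(4n²π²)); higher powers xᵏ the same way, integrating xᵏ·cos(2nπx/L) by parts.
State is unnormalized: ∫|ψ|² dx = 1.5950, and ∫ψ*·x²·ψ dx = 5.3774, so ⟨x²⟩ = 5.3774 / 1.5950.
⟨x²⟩ = 3.3714.

3.37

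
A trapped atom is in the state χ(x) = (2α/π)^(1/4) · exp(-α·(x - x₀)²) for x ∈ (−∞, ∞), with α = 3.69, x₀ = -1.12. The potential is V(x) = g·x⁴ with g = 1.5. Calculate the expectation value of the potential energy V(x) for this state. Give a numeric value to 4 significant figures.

⟨V⟩ = ∫ V(x)·|χ|² dx.
Gaussian moments (u = x − x₀): ∫u^(2j)·e^(−2αu²) du = (2j−1)!!/(4α)^j · √(π/(2α)), odd powers integrate to 0; here √(π/(2α)) = 0.65245.
⟨V⟩ = 3.1458.

3.146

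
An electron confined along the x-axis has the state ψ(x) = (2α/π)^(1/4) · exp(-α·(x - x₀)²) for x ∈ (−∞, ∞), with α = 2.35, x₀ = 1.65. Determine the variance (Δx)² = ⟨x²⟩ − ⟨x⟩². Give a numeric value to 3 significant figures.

0.106

Compute ⟨x⟩ and ⟨x²⟩ separately, then (Δx)² = ⟨x²⟩ − ⟨x⟩².
Gaussian moments (u = x − x₀): ∫u^(2j)·e^(−2αu²) du = (2j−1)!!/(4α)^j · √(π/(2α)), odd powers integrate to 0; here √(π/(2α)) = 0.81757.
⟨x⟩ = 1.6500 and ⟨x²⟩ = 2.8289.
(Δx)² = 2.8289 − (1.6500)² = 0.10638.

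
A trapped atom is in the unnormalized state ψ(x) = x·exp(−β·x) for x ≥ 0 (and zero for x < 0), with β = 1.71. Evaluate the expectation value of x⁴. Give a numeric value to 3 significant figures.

⟨x⁴⟩ = ∫ x⁴·|ψ|² dx / ∫|ψ|² dx (integrals over the domain).
Every integrand reduces to terms xʲ·e^(−2βx) on [0, ∞); use ∫₀^∞ xʲ·e^(−2βx) dx = j!/(2β)^(j+1).
State is unnormalized: ∫|ψ|² dx = 0.049998, and ∫ψ*·x⁴·ψ dx = 0.13157, so ⟨x⁴⟩ = 0.13157 / 0.049998.
⟨x⁴⟩ = 2.6315.

2.63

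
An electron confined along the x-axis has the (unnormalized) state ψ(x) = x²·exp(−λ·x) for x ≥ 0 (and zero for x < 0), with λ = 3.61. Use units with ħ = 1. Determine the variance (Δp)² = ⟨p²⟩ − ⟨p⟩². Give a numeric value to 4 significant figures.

4.344

Compute ⟨p⟩ and ⟨p²⟩ separately; (Δp)² = ⟨p²⟩ − ⟨p⟩².
Differentiate x²·exp(−λ·x) with the product rule; every integrand then reduces to terms xʲ·e^(−2λx) on [0, ∞), with ∫₀^∞ xʲ·e^(−2λx) dx = j!/(2λ)^(j+1).
Normalization: ∫|ψ|² dx = 0.0012233.
⟨p⟩ = 0.0000 and ⟨p²⟩ = 4.3440.
(Δp)² = 4.3440 − (0.0000)² = 4.3440.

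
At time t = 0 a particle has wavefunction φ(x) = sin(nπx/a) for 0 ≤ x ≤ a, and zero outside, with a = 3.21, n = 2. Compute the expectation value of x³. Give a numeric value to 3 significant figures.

7.64

⟨x³⟩ = ∫ x³·|φ|² dx / ∫|φ|² dx (integrals over the domain).
With sin²θ = (1 − cos2θ)/2 on 0 ≤ x ≤ a: ∫sin²(nπx/a) dx = a/2, ∫x·sin²(nπx/a) dx = a²/4, ∫x²·sin²(nπx/a) dx = a³·(1/6 − 1/(4n²π²)); higher powers xᵏ the same way, integrating xᵏ·cos(2nπx/a) by parts.
State is unnormalized: ∫|φ|² dx = 1.6050, and ∫φ*·x³·φ dx = 12.263, so ⟨x³⟩ = 12.263 / 1.6050.
⟨x³⟩ = 7.6407.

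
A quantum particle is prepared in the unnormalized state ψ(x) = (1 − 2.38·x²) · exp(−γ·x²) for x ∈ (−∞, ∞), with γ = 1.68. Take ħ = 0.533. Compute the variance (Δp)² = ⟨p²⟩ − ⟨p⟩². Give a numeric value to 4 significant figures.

Compute ⟨p⟩ and ⟨p²⟩ separately; (Δp)² = ⟨p²⟩ − ⟨p⟩².
Expand each integrand as polynomial × e^(−2γx²) and use ∫x^(2j)·e^(−2γx²) dx = (2j−1)!!/(4γ)^j · √(π/(2γ)), odd powers → 0; here √(π/(2γ)) = 0.96695. Differentiate with the product rule, d/dx e^(−γx²) = −2γx·e^(−γx²).
Normalization: ∫|ψ|² dx = 0.64589.
⟨p⟩ = 0.0000 and ⟨p²⟩ = 1.8480.
(Δp)² = 1.8480 − (0.0000)² = 1.8480.

1.848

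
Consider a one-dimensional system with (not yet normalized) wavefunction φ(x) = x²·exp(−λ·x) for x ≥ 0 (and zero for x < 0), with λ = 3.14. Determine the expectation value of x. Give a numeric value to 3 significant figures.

⟨x⟩ = ∫ x·|φ|² dx / ∫|φ|² dx (integrals over the domain).
Every integrand reduces to terms xʲ·e^(−2λx) on [0, ∞); use ∫₀^∞ xʲ·e^(−2λx) dx = j!/(2λ)^(j+1).
State is unnormalized: ∫|φ|² dx = 0.0024570, and ∫φ*·x·φ dx = 0.0019562, so ⟨x⟩ = 0.0019562 / 0.0024570.
⟨x⟩ = 0.79618.

0.796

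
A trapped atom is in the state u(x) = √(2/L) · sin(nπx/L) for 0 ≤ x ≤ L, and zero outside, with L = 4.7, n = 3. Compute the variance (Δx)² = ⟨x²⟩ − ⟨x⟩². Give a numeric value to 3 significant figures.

1.72

Compute ⟨x⟩ and ⟨x²⟩ separately, then (Δx)² = ⟨x²⟩ − ⟨x⟩².
With sin²θ = (1 − cos2θ)/2 on 0 ≤ x ≤ L: ∫sin²(nπx/L) dx = L/2, ∫x·sin²(nπx/L) dx = L²/4, ∫x²·sin²(nπx/L) dx = L³·(1/6 − 1/(4n²π²)); higher powers xᵏ the same way, integrating xᵏ·cos(2nπx/L) by parts.
⟨x⟩ = 2.3500 and ⟨x²⟩ = 7.2390.
(Δx)² = 7.2390 − (2.3500)² = 1.7165.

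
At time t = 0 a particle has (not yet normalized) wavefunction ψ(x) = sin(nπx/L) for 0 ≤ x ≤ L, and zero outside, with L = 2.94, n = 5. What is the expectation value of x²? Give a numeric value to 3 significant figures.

⟨x²⟩ = ∫ x²·|ψ|² dx / ∫|ψ|² dx (integrals over the domain).
With sin²θ = (1 − cos2θ)/2 on 0 ≤ x ≤ L: ∫sin²(nπx/L) dx = L/2, ∫x·sin²(nπx/L) dx = L²/4, ∫x²·sin²(nπx/L) dx = L³·(1/6 − 1/(4n²π²)); higher powers xᵏ the same way, integrating xᵏ·cos(2nπx/L) by parts.
State is unnormalized: ∫|ψ|² dx = 1.4700, and ∫ψ*·x²·ψ dx = 4.2096, so ⟨x²⟩ = 4.2096 / 1.4700.
⟨x²⟩ = 2.8637.

2.86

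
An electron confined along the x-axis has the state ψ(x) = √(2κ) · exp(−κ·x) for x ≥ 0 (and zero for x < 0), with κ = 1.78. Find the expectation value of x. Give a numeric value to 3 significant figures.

0.281

⟨x⟩ = ∫ x·|ψ|² dx (integrals over the domain).
Every integrand reduces to terms xʲ·e^(−2κx) on [0, ∞); use ∫₀^∞ xʲ·e^(−2κx) dx = j!/(2κ)^(j+1).
⟨x⟩ = 0.28090.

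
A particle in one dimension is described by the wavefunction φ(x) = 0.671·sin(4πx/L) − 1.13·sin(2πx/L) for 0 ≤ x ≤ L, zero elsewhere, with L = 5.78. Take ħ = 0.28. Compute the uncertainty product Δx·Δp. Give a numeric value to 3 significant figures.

0.431

Δx = √(⟨x²⟩−⟨x⟩²), Δp = √(⟨p²⟩−⟨p⟩²).
On 0 ≤ x ≤ L (j ≠ l): ∫sin²(jπx/L) dx = L/2, ∫sin(jπx/L)·sin(lπx/L) dx = 0; diagonal moments ∫x·sin²(jπx/L) dx = L²/4, ∫x²·sin²(jπx/L) dx = L³·(1/6 − 1/(4j²π²)); cross terms ∫x·sin(jπx/L)·sin(lπx/L) dx = 0 for j + l even and −4jlL²/(π²(j² − l²)²) for j + l odd, ∫x²·sin(jπx/L)·sin(lπx/L) dx = (−1)^(j+l)·4jlL³/(π²(j² − l²)²); higher powers the same way via product-to-sum and parts. d²/dx² sin(jπx/L) = −(jπ/L)²·sin(jπx/L); on 0 ≤ x ≤ L, ∫sin²(jπx/L) dx = L/2 and ∫sin(jπx/L)·sin(lπx/L) dx = 0 for j ≠ l, so only diagonal terms survive in ∫|φ|² and ∫φ·φ″; ∫φ·φ′ dx = [φ²/2] between the walls = 0.
Normalization: ∫|φ|² dx = 4.9914.
⟨x⟩ = 2.8900, ⟨x²⟩ = 9.4748 ⇒ Δx = 1.0596.
⟨p⟩ = 0.0000, ⟨p²⟩ = 0.16510 ⇒ Δp = 0.40632.
Δx·Δp = 0.43053.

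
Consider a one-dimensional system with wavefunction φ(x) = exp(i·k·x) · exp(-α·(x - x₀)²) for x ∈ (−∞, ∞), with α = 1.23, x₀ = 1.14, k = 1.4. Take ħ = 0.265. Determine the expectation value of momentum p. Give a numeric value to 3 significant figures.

p φ = −iħ dφ/dx; then ⟨p⟩ = ∫ φ*·(pφ) dx / ∫|φ|² dx.
Gaussian moments (u = x − x₀): ∫u^(2j)·e^(−2αu²) du = (2j−1)!!/(4α)^j · √(π/(2α)), odd powers integrate to 0; here √(π/(2α)) = 1.1301. Derivatives: φ′ = (ik − 2αu)·φ, φ″ = ((ik − 2αu)² − 2α)·φ; the odd-in-u pieces drop out.
State is unnormalized: ∫|φ|² dx = 1.1301, and ∫φ*·(−iħ φ') dx = 0.41926, so ⟨p⟩ = 0.41926 / 1.1301.
⟨p⟩ = 0.37100.

0.371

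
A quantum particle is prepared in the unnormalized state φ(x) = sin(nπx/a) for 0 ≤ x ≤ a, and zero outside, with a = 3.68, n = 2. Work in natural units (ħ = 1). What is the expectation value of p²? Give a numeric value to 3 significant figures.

2.92

p² φ = −ħ² d²φ/dx²; ⟨p²⟩ = −ħ² ∫ φ*·φ'' dx / ∫|φ|² dx.
d/dx sin(nπx/a) = (nπ/a)·cos(nπx/a) and d²/dx² sin(nπx/a) = −(nπ/a)²·sin(nπx/a); on 0 ≤ x ≤ a, ∫sin²(nπx/a) dx = a/2 and ∫sin(nπx/a)·cos(nπx/a) dx = 0.
State is unnormalized: ∫|φ|² dx = 1.8400, and ∫φ*·(−ħ² φ'') dx = 5.3639, so ⟨p²⟩ = 5.3639 / 1.8400.
⟨p²⟩ = 2.9152.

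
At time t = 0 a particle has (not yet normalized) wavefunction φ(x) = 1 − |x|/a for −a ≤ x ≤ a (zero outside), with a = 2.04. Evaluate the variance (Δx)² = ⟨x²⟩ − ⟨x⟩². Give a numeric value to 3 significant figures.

Compute ⟨x⟩ and ⟨x²⟩ separately, then (Δx)² = ⟨x²⟩ − ⟨x⟩².
φ is even, so ∫ over [−a, a] = 2∫₀ᵃ with φ = 1 − x/a there: ∫₀ᵃ (1 − x/a)² dx = a/3, ∫₀ᵃ x²(1 − x/a)² dx = a³/30, ∫₀ᵃ x⁴(1 − x/a)² dx = a⁵/105.
Normalization: ∫|φ|² dx = 1.3600.
⟨x⟩ = 0.0000 and ⟨x²⟩ = 0.41616.
(Δx)² = 0.41616 − (0.0000)² = 0.41616.

0.416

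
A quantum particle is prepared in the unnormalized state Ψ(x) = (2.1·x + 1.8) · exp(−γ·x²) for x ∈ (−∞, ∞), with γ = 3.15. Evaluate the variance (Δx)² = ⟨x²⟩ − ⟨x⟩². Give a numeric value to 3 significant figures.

Compute ⟨x⟩ and ⟨x²⟩ separately, then (Δx)² = ⟨x²⟩ − ⟨x⟩².
Expand each integrand as polynomial × e^(−2γx²) and use ∫x^(2j)·e^(−2γx²) dx = (2j−1)!!/(4γ)^j · √(π/(2γ)), odd powers → 0; here √(π/(2γ)) = 0.70616.
Normalization: ∫|Ψ|² dx = 2.5351.
⟨x⟩ = 0.16713 and ⟨x²⟩ = 0.094840.
(Δx)² = 0.094840 − (0.16713)² = 0.066907.

0.0669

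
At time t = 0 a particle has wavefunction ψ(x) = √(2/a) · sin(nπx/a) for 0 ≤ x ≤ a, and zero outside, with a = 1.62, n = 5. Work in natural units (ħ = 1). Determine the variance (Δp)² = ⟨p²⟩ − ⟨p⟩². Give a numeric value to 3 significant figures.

94.0

Compute ⟨p⟩ and ⟨p²⟩ separately; (Δp)² = ⟨p²⟩ − ⟨p⟩².
d/dx sin(nπx/a) = (nπ/a)·cos(nπx/a) and d²/dx² sin(nπx/a) = −(nπ/a)²·sin(nπx/a); on 0 ≤ x ≤ a, ∫sin²(nπx/a) dx = a/2 and ∫sin(nπx/a)·cos(nπx/a) dx = 0.
⟨p⟩ = 0.0000 and ⟨p²⟩ = 94.018.
(Δp)² = 94.018 − (0.0000)² = 94.018.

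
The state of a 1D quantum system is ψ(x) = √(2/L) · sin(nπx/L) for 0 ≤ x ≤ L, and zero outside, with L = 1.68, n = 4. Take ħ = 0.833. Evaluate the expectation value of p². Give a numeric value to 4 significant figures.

38.82

p² ψ = −ħ² d²ψ/dx²; ⟨p²⟩ = −ħ² ∫ ψ*·ψ'' dx.
d/dx sin(nπx/L) = (nπ/L)·cos(nπx/L) and d²/dx² sin(nπx/L) = −(nπ/L)²·sin(nπx/L); on 0 ≤ x ≤ L, ∫sin²(nπx/L) dx = L/2 and ∫sin(nπx/L)·cos(nπx/L) dx = 0.
⟨p²⟩ = 38.823.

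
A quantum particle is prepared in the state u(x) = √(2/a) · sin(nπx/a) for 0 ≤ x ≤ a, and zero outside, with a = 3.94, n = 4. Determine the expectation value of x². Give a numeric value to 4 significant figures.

⟨x²⟩ = ∫ x²·|u|² dx (integrals over the domain).
With sin²θ = (1 − cos2θ)/2 on 0 ≤ x ≤ a: ∫sin²(nπx/a) dx = a/2, ∫x·sin²(nπx/a) dx = a²/4, ∫x²·sin²(nπx/a) dx = a³·(1/6 − 1/(4n²π²)); higher powers xᵏ the same way, integrating xᵏ·cos(2nπx/a) by parts.
⟨x²⟩ = 5.1254.

5.125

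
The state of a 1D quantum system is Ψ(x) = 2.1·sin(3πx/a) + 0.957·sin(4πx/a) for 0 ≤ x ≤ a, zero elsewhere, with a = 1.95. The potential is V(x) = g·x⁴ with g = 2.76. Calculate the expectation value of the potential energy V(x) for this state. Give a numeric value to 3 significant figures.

⟨V⟩ = ∫ V(x)·|Ψ|² dx / ∫|Ψ|² dx.
On 0 ≤ x ≤ a (j ≠ l): ∫sin²(jπx/a) dx = a/2, ∫sin(jπx/a)·sin(lπx/a) dx = 0; diagonal moments ∫x·sin²(jπx/a) dx = a²/4, ∫x²·sin²(jπx/a) dx = a³·(1/6 − 1/(4j²π²)); cross terms ∫x·sin(jπx/a)·sin(lπx/a) dx = 0 for j + l even and −4jla²/(π²(j² − l²)²) for j + l odd, ∫x²·sin(jπx/a)·sin(lπx/a) dx = (−1)^(j+l)·4jla³/(π²(j² − l²)²); higher powers the same way via product-to-sum and parts.
State is unnormalized: ∫|Ψ|² dx = 5.1927, and ∫Ψ*·V(x)·Ψ dx = 15.749, so ⟨V⟩ = 15.749 / 5.1927.
⟨V⟩ = 3.0329.

3.03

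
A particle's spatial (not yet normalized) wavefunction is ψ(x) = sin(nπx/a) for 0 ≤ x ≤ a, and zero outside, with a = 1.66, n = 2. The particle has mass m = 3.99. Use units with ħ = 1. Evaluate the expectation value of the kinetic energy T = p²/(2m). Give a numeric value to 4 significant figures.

1.795

T = −(ħ²/2m) d²/dx², so ⟨T⟩ = −(ħ²/2m) ∫ ψ*·ψ'' dx / ∫|ψ|² dx; with m = 3.99.
d/dx sin(nπx/a) = (nπ/a)·cos(nπx/a) and d²/dx² sin(nπx/a) = −(nπ/a)²·sin(nπx/a); on 0 ≤ x ≤ a, ∫sin²(nπx/a) dx = a/2 and ∫sin(nπx/a)·cos(nπx/a) dx = 0.
State is unnormalized: ∫|ψ|² dx = 0.83000, and ∫ψ*·(−ħ²/2m · ψ'') dx = 1.4901, so ⟨T⟩ = 1.4901 / 0.83000.
⟨T⟩ = 1.7953.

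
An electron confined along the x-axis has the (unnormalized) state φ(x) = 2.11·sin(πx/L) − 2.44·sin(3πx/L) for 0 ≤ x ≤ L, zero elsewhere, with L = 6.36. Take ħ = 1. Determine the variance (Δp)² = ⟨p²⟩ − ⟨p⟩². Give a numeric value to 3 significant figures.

1.36

Compute ⟨p⟩ and ⟨p²⟩ separately; (Δp)² = ⟨p²⟩ − ⟨p⟩².
d²/dx² sin(jπx/L) = −(jπ/L)²·sin(jπx/L); on 0 ≤ x ≤ L, ∫sin²(jπx/L) dx = L/2 and ∫sin(jπx/L)·sin(lπx/L) dx = 0 for j ≠ l, so only diagonal terms survive in ∫|φ|² and ∫φ·φ″; ∫φ·φ′ dx = [φ²/2] between the walls = 0.
Normalization: ∫|φ|² dx = 33.090.
⟨p⟩ = 0.0000 and ⟨p²⟩ = 1.3608.
(Δp)² = 1.3608 − (0.0000)² = 1.3608.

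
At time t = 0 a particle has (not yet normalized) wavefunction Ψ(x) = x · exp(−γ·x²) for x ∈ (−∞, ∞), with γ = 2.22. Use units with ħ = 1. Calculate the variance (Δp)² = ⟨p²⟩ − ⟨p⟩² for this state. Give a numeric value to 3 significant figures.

Compute ⟨p⟩ and ⟨p²⟩ separately; (Δp)² = ⟨p²⟩ − ⟨p⟩².
Expand each integrand as polynomial × e^(−2γx²) and use ∫x^(2j)·e^(−2γx²) dx = (2j−1)!!/(4γ)^j · √(π/(2γ)), odd powers → 0; here √(π/(2γ)) = 0.84117. Differentiate with the product rule, d/dx e^(−γx²) = −2γx·e^(−γx²).
Normalization: ∫|Ψ|² dx = 0.094726.
⟨p⟩ = 0.0000 and ⟨p²⟩ = 6.6600.
(Δp)² = 6.6600 − (0.0000)² = 6.6600.

6.66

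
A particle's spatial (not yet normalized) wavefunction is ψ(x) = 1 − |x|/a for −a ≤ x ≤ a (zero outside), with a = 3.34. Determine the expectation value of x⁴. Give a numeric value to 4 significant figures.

⟨x⁴⟩ = ∫ x⁴·|ψ|² dx / ∫|ψ|² dx (integrals over the domain).
ψ is even, so ∫ over [−a, a] = 2∫₀ᵃ with ψ = 1 − x/a there: ∫₀ᵃ (1 − x/a)² dx = a/3, ∫₀ᵃ x²(1 − x/a)² dx = a³/30, ∫₀ᵃ x⁴(1 − x/a)² dx = a⁵/105.
State is unnormalized: ∫|ψ|² dx = 2.2267, and ∫ψ*·x⁴·ψ dx = 7.9172, so ⟨x⁴⟩ = 7.9172 / 2.2267.
⟨x⁴⟩ = 3.5556.

3.556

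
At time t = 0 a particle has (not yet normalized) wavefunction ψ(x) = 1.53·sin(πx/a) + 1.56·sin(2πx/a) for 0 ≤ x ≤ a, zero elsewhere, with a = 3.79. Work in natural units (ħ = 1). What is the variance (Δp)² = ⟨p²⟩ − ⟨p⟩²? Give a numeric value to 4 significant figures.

1.738

Compute ⟨p⟩ and ⟨p²⟩ separately; (Δp)² = ⟨p²⟩ − ⟨p⟩².
d²/dx² sin(jπx/a) = −(jπ/a)²·sin(jπx/a); on 0 ≤ x ≤ a, ∫sin²(jπx/a) dx = a/2 and ∫sin(jπx/a)·sin(lπx/a) dx = 0 for j ≠ l, so only diagonal terms survive in ∫|ψ|² and ∫ψ·ψ″; ∫ψ·ψ′ dx = [ψ²/2] between the walls = 0.
Normalization: ∫|ψ|² dx = 9.0477.
⟨p⟩ = 0.0000 and ⟨p²⟩ = 1.7378.
(Δp)² = 1.7378 − (0.0000)² = 1.7378.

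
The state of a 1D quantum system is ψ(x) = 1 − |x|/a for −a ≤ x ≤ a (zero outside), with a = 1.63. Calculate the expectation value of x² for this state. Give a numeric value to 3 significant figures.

0.266

⟨x²⟩ = ∫ x²·|ψ|² dx / ∫|ψ|² dx (integrals over the domain).
ψ is even, so ∫ over [−a, a] = 2∫₀ᵃ with ψ = 1 − x/a there: ∫₀ᵃ (1 − x/a)² dx = a/3, ∫₀ᵃ x²(1 − x/a)² dx = a³/30, ∫₀ᵃ x⁴(1 − x/a)² dx = a⁵/105.
State is unnormalized: ∫|ψ|² dx = 1.0867, and ∫ψ*·x²·ψ dx = 0.28872, so ⟨x²⟩ = 0.28872 / 1.0867.
⟨x²⟩ = 0.26569.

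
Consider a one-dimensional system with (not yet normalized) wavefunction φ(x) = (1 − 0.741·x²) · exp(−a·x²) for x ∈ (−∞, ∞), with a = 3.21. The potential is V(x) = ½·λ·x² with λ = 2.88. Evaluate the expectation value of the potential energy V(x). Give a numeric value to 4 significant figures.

0.08822

⟨V⟩ = ∫ V(x)·|φ|² dx / ∫|φ|² dx.
Expand each integrand as polynomial × e^(−2ax²) and use ∫x^(2j)·e^(−2ax²) dx = (2j−1)!!/(4a)^j · √(π/(2a)), odd powers → 0; here √(π/(2a)) = 0.69953.
State is unnormalized: ∫|φ|² dx = 0.62578, and ∫φ*·V(x)·φ dx = 0.055206, so ⟨V⟩ = 0.055206 / 0.62578.
⟨V⟩ = 0.088220.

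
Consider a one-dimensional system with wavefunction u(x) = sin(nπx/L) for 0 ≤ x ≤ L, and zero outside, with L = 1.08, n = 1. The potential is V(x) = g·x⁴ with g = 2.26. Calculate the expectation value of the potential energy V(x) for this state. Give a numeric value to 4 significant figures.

0.3508

⟨V⟩ = ∫ V(x)·|u|² dx / ∫|u|² dx.
With sin²θ = (1 − cos2θ)/2 on 0 ≤ x ≤ L: ∫sin²(nπx/L) dx = L/2, ∫x·sin²(nπx/L) dx = L²/4, ∫x²·sin²(nπx/L) dx = L³·(1/6 − 1/(4n²π²)); higher powers xᵏ the same way, integrating xᵏ·cos(2nπx/L) by parts.
State is unnormalized: ∫|u|² dx = 0.54000, and ∫u*·V(x)·u dx = 0.18941, so ⟨V⟩ = 0.18941 / 0.54000.
⟨V⟩ = 0.35076.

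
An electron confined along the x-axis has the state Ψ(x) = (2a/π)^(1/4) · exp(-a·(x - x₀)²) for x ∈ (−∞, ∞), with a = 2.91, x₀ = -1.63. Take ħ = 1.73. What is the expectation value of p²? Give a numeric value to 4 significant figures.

p² Ψ = −ħ² d²Ψ/dx²; ⟨p²⟩ = −ħ² ∫ Ψ*·Ψ'' dx.
Gaussian moments (u = x − x₀): ∫u^(2j)·e^(−2au²) du = (2j−1)!!/(4a)^j · √(π/(2a)), odd powers integrate to 0; here √(π/(2a)) = 0.73471. Derivatives: d/dx e^(−au²) = −2au·e^(−au²), d²/dx² e^(−au²) = (4a²u² − 2a)·e^(−au²).
⟨p²⟩ = 8.7093.

8.709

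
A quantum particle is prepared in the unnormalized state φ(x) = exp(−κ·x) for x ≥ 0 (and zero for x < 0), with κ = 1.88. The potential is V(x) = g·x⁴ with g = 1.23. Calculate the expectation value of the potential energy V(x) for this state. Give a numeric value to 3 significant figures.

0.148

⟨V⟩ = ∫ V(x)·|φ|² dx / ∫|φ|² dx.
Every integrand reduces to terms xʲ·e^(−2κx) on [0, ∞); use ∫₀^∞ xʲ·e^(−2κx) dx = j!/(2κ)^(j+1).
State is unnormalized: ∫|φ|² dx = 0.26596, and ∫φ*·V(x)·φ dx = 0.039281, so ⟨V⟩ = 0.039281 / 0.26596.
⟨V⟩ = 0.14769.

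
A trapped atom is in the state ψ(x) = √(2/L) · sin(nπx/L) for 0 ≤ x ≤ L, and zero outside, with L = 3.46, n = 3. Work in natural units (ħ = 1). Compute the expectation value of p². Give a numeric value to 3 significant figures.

p² ψ = −ħ² d²ψ/dx²; ⟨p²⟩ = −ħ² ∫ ψ*·ψ'' dx.
d/dx sin(nπx/L) = (nπ/L)·cos(nπx/L) and d²/dx² sin(nπx/L) = −(nπ/L)²·sin(nπx/L); on 0 ≤ x ≤ L, ∫sin²(nπx/L) dx = L/2 and ∫sin(nπx/L)·cos(nπx/L) dx = 0.
⟨p²⟩ = 7.4198.

7.42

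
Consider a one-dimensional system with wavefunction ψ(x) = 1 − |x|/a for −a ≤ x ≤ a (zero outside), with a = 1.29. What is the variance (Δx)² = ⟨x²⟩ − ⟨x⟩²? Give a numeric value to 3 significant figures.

Compute ⟨x⟩ and ⟨x²⟩ separately, then (Δx)² = ⟨x²⟩ − ⟨x⟩².
ψ is even, so ∫ over [−a, a] = 2∫₀ᵃ with ψ = 1 − x/a there: ∫₀ᵃ (1 − x/a)² dx = a/3, ∫₀ᵃ x²(1 − x/a)² dx = a³/30, ∫₀ᵃ x⁴(1 − x/a)² dx = a⁵/105.
Normalization: ∫|ψ|² dx = 0.86000.
⟨x⟩ = 0.0000 and ⟨x²⟩ = 0.16641.
(Δx)² = 0.16641 − (0.0000)² = 0.16641.

0.166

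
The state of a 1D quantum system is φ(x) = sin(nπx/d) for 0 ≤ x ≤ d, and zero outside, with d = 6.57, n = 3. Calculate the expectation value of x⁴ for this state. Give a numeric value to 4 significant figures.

352.0

⟨x⁴⟩ = ∫ x⁴·|φ|² dx / ∫|φ|² dx (integrals over the domain).
With sin²θ = (1 − cos2θ)/2 on 0 ≤ x ≤ d: ∫sin²(nπx/d) dx = d/2, ∫x·sin²(nπx/d) dx = d²/4, ∫x²·sin²(nπx/d) dx = d³·(1/6 − 1/(4n²π²)); higher powers xᵏ the same way, integrating xᵏ·cos(2nπx/d) by parts.
State is unnormalized: ∫|φ|² dx = 3.2850, and ∫φ*·x⁴·φ dx = 1156.4, so ⟨x⁴⟩ = 1156.4 / 3.2850.
⟨x⁴⟩ = 352.02.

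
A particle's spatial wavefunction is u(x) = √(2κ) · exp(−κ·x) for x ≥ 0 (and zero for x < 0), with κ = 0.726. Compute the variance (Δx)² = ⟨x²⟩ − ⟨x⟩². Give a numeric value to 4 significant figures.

0.4743

Compute ⟨x⟩ and ⟨x²⟩ separately, then (Δx)² = ⟨x²⟩ − ⟨x⟩².
Every integrand reduces to terms xʲ·e^(−2κx) on [0, ∞); use ∫₀^∞ xʲ·e^(−2κx) dx = j!/(2κ)^(j+1).
⟨x⟩ = 0.68871 and ⟨x²⟩ = 0.94863.
(Δx)² = 0.94863 − (0.68871)² = 0.47431.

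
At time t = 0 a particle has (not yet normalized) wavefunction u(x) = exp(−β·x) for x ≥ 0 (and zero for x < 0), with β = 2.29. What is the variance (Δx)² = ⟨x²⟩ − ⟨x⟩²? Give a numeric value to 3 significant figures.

Compute ⟨x⟩ and ⟨x²⟩ separately, then (Δx)² = ⟨x²⟩ − ⟨x⟩².
Every integrand reduces to terms xʲ·e^(−2βx) on [0, ∞); use ∫₀^∞ xʲ·e^(−2βx) dx = j!/(2β)^(j+1).
Normalization: ∫|u|² dx = 0.21834.
⟨x⟩ = 0.21834 and ⟨x²⟩ = 0.095345.
(Δx)² = 0.095345 − (0.21834)² = 0.047673.

0.0477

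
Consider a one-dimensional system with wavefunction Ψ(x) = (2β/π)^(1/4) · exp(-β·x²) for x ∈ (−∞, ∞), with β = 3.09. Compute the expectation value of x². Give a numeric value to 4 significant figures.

⟨x²⟩ = ∫ x²·|Ψ|² dx (integrals over the domain).
Gaussian moments: ∫x^(2j)·e^(−2βx²) dx = (2j−1)!!/(4β)^j · √(π/(2β)), odd powers integrate to 0; here √(π/(2β)) = 0.71299.
⟨x²⟩ = 0.080906.

0.08091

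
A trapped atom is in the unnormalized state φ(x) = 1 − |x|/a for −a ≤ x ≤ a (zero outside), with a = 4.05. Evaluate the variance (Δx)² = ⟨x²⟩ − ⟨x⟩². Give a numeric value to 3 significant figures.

Compute ⟨x⟩ and ⟨x²⟩ separately, then (Δx)² = ⟨x²⟩ − ⟨x⟩².
φ is even, so ∫ over [−a, a] = 2∫₀ᵃ with φ = 1 − x/a there: ∫₀ᵃ (1 − x/a)² dx = a/3, ∫₀ᵃ x²(1 − x/a)² dx = a³/30, ∫₀ᵃ x⁴(1 − x/a)² dx = a⁵/105.
Normalization: ∫|φ|² dx = 2.7000.
⟨x⟩ = 0.0000 and ⟨x²⟩ = 1.6403.
(Δx)² = 1.6403 − (0.0000)² = 1.6403.

1.64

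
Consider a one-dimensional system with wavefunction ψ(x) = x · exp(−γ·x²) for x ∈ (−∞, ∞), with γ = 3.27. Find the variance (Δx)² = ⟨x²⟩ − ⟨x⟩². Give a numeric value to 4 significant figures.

0.2294

Compute ⟨x⟩ and ⟨x²⟩ separately, then (Δx)² = ⟨x²⟩ − ⟨x⟩².
Expand each integrand as polynomial × e^(−2γx²) and use ∫x^(2j)·e^(−2γx²) dx = (2j−1)!!/(4γ)^j · √(π/(2γ)), odd powers → 0; here √(π/(2γ)) = 0.69308.
Normalization: ∫|ψ|² dx = 0.052988.
⟨x⟩ = 0.0000 and ⟨x²⟩ = 0.22936.
(Δx)² = 0.22936 − (0.0000)² = 0.22936.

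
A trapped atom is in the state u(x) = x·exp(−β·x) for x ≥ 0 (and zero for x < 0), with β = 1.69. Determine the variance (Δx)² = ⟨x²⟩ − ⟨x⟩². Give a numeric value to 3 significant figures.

Compute ⟨x⟩ and ⟨x²⟩ separately, then (Δx)² = ⟨x²⟩ − ⟨x⟩².
Every integrand reduces to terms xʲ·e^(−2βx) on [0, ∞); use ∫₀^∞ xʲ·e^(−2βx) dx = j!/(2β)^(j+1).
Normalization: ∫|u|² dx = 0.051794.
⟨x⟩ = 0.88757 and ⟨x²⟩ = 1.0504.
(Δx)² = 1.0504 − (0.88757)² = 0.26260.

0.263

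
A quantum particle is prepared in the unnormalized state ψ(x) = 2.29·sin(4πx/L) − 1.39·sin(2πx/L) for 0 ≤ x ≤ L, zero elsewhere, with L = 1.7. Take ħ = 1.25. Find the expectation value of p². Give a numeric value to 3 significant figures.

68.1

p² ψ = −ħ² d²ψ/dx²; ⟨p²⟩ = −ħ² ∫ ψ*·ψ'' dx / ∫|ψ|² dx.
d²/dx² sin(jπx/L) = −(jπ/L)²·sin(jπx/L); on 0 ≤ x ≤ L, ∫sin²(jπx/L) dx = L/2 and ∫sin(jπx/L)·sin(lπx/L) dx = 0 for j ≠ l, so only diagonal terms survive in ∫|ψ|² and ∫ψ·ψ″; ∫ψ·ψ′ dx = [ψ²/2] between the walls = 0.
State is unnormalized: ∫|ψ|² dx = 6.0998, and ∫ψ*·(−ħ² ψ'') dx = 415.62, so ⟨p²⟩ = 415.62 / 6.0998.
⟨p²⟩ = 68.137.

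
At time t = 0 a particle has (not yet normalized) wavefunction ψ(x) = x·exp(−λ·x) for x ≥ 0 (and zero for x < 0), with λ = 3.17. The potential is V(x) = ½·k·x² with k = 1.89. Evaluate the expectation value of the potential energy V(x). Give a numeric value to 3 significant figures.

⟨V⟩ = ∫ V(x)·|ψ|² dx / ∫|ψ|² dx.
Every integrand reduces to terms xʲ·e^(−2λx) on [0, ∞); use ∫₀^∞ xʲ·e^(−2λx) dx = j!/(2λ)^(j+1).
State is unnormalized: ∫|ψ|² dx = 0.0078481, and ∫ψ*·V(x)·ψ dx = 0.0022141, so ⟨V⟩ = 0.0022141 / 0.0078481.
⟨V⟩ = 0.28212.

0.282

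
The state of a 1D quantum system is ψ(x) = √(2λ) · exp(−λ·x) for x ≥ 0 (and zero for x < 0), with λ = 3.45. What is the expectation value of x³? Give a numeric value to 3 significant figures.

⟨x³⟩ = ∫ x³·|ψ|² dx (integrals over the domain).
Every integrand reduces to terms xʲ·e^(−2λx) on [0, ∞); use ∫₀^∞ xʲ·e^(−2λx) dx = j!/(2λ)^(j+1).
⟨x³⟩ = 0.018264.

0.0183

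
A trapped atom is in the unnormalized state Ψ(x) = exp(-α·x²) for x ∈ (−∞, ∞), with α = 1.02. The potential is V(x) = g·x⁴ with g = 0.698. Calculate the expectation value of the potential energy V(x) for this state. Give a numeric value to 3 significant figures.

⟨V⟩ = ∫ V(x)·|Ψ|² dx / ∫|Ψ|² dx.
Gaussian moments: ∫x^(2j)·e^(−2αx²) dx = (2j−1)!!/(4α)^j · √(π/(2α)), odd powers integrate to 0; here √(π/(2α)) = 1.2410.
State is unnormalized: ∫|Ψ|² dx = 1.2410, and ∫Ψ*·V(x)·Ψ dx = 0.15610, so ⟨V⟩ = 0.15610 / 1.2410.
⟨V⟩ = 0.12579.

0.126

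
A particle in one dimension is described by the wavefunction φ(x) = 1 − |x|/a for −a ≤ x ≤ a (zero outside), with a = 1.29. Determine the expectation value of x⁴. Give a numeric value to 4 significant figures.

⟨x⁴⟩ = ∫ x⁴·|φ|² dx / ∫|φ|² dx (integrals over the domain).
φ is even, so ∫ over [−a, a] = 2∫₀ᵃ with φ = 1 − x/a there: ∫₀ᵃ (1 − x/a)² dx = a/3, ∫₀ᵃ x²(1 − x/a)² dx = a³/30, ∫₀ᵃ x⁴(1 − x/a)² dx = a⁵/105.
State is unnormalized: ∫|φ|² dx = 0.86000, and ∫φ*·x⁴·φ dx = 0.068044, so ⟨x⁴⟩ = 0.068044 / 0.86000.
⟨x⁴⟩ = 0.079121.

0.07912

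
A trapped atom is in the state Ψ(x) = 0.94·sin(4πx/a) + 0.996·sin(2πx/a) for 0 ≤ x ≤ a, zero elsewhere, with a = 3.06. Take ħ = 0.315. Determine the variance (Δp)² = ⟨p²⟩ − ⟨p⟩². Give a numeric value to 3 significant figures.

1.01

Compute ⟨p⟩ and ⟨p²⟩ separately; (Δp)² = ⟨p²⟩ − ⟨p⟩².
d²/dx² sin(jπx/a) = −(jπ/a)²·sin(jπx/a); on 0 ≤ x ≤ a, ∫sin²(jπx/a) dx = a/2 and ∫sin(jπx/a)·sin(lπx/a) dx = 0 for j ≠ l, so only diagonal terms survive in ∫|Ψ|² and ∫Ψ·Ψ″; ∫Ψ·Ψ′ dx = [Ψ²/2] between the walls = 0.
Normalization: ∫|Ψ|² dx = 2.8697.
⟨p⟩ = 0.0000 and ⟨p²⟩ = 1.0096.
(Δp)² = 1.0096 − (0.0000)² = 1.0096.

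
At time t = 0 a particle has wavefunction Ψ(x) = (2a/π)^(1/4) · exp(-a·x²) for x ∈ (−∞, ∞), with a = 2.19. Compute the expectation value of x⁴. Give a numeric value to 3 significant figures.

⟨x⁴⟩ = ∫ x⁴·|Ψ|² dx (integrals over the domain).
Gaussian moments: ∫x^(2j)·e^(−2ax²) dx = (2j−1)!!/(4a)^j · √(π/(2a)), odd powers integrate to 0; here √(π/(2a)) = 0.84691.
⟨x⁴⟩ = 0.039094.

0.0391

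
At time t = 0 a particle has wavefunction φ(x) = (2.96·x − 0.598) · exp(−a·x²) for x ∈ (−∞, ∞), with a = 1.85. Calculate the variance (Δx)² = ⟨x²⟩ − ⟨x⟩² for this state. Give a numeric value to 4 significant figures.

0.2464

Compute ⟨x⟩ and ⟨x²⟩ separately, then (Δx)² = ⟨x²⟩ − ⟨x⟩².
Expand each integrand as polynomial × e^(−2ax²) and use ∫x^(2j)·e^(−2ax²) dx = (2j−1)!!/(4a)^j · √(π/(2a)), odd powers → 0; here √(π/(2a)) = 0.92145.
Normalization: ∫|φ|² dx = 1.4205.
⟨x⟩ = -0.31033 and ⟨x²⟩ = 0.34271.
(Δx)² = 0.34271 − (-0.31033)² = 0.24641.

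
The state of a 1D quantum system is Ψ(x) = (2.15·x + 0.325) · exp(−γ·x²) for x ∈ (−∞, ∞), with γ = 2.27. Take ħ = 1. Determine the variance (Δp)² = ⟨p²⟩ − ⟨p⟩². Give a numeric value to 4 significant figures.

6.030

Compute ⟨p⟩ and ⟨p²⟩ separately; (Δp)² = ⟨p²⟩ − ⟨p⟩².
Expand each integrand as polynomial × e^(−2γx²) and use ∫x^(2j)·e^(−2γx²) dx = (2j−1)!!/(4γ)^j · √(π/(2γ)), odd powers → 0; here √(π/(2γ)) = 0.83185. Differentiate with the product rule, d/dx e^(−γx²) = −2γx·e^(−γx²).
Normalization: ∫|Ψ|² dx = 0.51135.
⟨p⟩ = 0.0000 and ⟨p²⟩ = 6.0299.
(Δp)² = 6.0299 − (0.0000)² = 6.0299.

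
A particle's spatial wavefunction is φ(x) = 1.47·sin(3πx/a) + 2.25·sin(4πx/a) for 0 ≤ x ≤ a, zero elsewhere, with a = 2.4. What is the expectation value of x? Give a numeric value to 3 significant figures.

0.764

⟨x⟩ = ∫ x·|φ|² dx / ∫|φ|² dx (integrals over the domain).
On 0 ≤ x ≤ a (j ≠ l): ∫sin²(jπx/a) dx = a/2, ∫sin(jπx/a)·sin(lπx/a) dx = 0; diagonal moments ∫x·sin²(jπx/a) dx = a²/4, ∫x²·sin²(jπx/a) dx = a³·(1/6 − 1/(4j²π²)); cross terms ∫x·sin(jπx/a)·sin(lπx/a) dx = 0 for j + l even and −4jla²/(π²(j² − l²)²) for j + l odd, ∫x²·sin(jπx/a)·sin(lπx/a) dx = (−1)^(j+l)·4jla³/(π²(j² − l²)²); higher powers the same way via product-to-sum and parts.
State is unnormalized: ∫|φ|² dx = 8.6681, and ∫φ*·x·φ dx = 6.6199, so ⟨x⟩ = 6.6199 / 8.6681.
⟨x⟩ = 0.76371.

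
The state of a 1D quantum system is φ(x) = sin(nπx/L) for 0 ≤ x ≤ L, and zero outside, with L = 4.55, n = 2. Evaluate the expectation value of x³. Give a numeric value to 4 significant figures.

⟨x³⟩ = ∫ x³·|φ|² dx / ∫|φ|² dx (integrals over the domain).
With sin²θ = (1 − cos2θ)/2 on 0 ≤ x ≤ L: ∫sin²(nπx/L) dx = L/2, ∫x·sin²(nπx/L) dx = L²/4, ∫x²·sin²(nπx/L) dx = L³·(1/6 − 1/(4n²π²)); higher powers xᵏ the same way, integrating xᵏ·cos(2nπx/L) by parts.
State is unnormalized: ∫|φ|² dx = 2.2750, and ∫φ*·x³·φ dx = 49.503, so ⟨x³⟩ = 49.503 / 2.2750.
⟨x³⟩ = 21.760.

21.76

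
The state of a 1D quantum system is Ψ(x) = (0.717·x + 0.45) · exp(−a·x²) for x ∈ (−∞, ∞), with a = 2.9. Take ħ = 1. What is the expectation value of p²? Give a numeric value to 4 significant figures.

p² Ψ = −ħ² d²Ψ/dx²; ⟨p²⟩ = −ħ² ∫ Ψ*·Ψ'' dx / ∫|Ψ|² dx.
Expand each integrand as polynomial × e^(−2ax²) and use ∫x^(2j)·e^(−2ax²) dx = (2j−1)!!/(4a)^j · √(π/(2a)), odd powers → 0; here √(π/(2a)) = 0.73597. Differentiate with the product rule, d/dx e^(−ax²) = −2ax·e^(−ax²).
State is unnormalized: ∫|Ψ|² dx = 0.18165, and ∫Ψ*·(−ħ² Ψ'') dx = 0.71597, so ⟨p²⟩ = 0.71597 / 0.18165.
⟨p²⟩ = 3.9414.

3.941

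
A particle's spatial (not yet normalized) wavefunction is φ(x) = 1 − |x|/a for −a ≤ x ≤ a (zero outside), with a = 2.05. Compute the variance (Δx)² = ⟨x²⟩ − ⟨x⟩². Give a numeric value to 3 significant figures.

Compute ⟨x⟩ and ⟨x²⟩ separately, then (Δx)² = ⟨x²⟩ − ⟨x⟩².
φ is even, so ∫ over [−a, a] = 2∫₀ᵃ with φ = 1 − x/a there: ∫₀ᵃ (1 − x/a)² dx = a/3, ∫₀ᵃ x²(1 − x/a)² dx = a³/30, ∫₀ᵃ x⁴(1 − x/a)² dx = a⁵/105.
Normalization: ∫|φ|² dx = 1.3667.
⟨x⟩ = 0.0000 and ⟨x²⟩ = 0.42025.
(Δx)² = 0.42025 − (0.0000)² = 0.42025.

0.420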